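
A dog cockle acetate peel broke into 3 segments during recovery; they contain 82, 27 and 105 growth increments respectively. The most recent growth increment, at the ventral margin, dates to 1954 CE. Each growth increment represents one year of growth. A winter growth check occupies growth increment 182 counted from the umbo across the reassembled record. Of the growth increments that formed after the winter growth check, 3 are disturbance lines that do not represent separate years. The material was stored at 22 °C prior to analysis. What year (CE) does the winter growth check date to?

Total growth increments = 82 + 27 + 105 = 214.
Between growth increment 182 and the ventral margin there are 214 − 182 = 32 growth increments.
Excluding 3 false growth increments: 32 − 3 = 29.
The growth increment at the ventral margin is 1954 CE, so the winter growth check dates to 1954 − 29 = 1925 CE.

1925 CE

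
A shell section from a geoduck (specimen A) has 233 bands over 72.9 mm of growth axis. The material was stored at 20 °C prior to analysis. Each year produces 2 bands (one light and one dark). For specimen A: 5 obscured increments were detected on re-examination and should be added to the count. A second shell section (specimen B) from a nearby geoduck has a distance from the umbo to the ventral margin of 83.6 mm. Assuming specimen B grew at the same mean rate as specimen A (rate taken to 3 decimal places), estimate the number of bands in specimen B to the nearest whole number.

273 bands

Specimen A: after corrections the count is 233 + 5 = 238 bands.
Specimen A: 238 bands at 2 per year is 238 / 2 = 119 years.
A: 72.9 mm over 119 years gives 72.9 / 119 ≈ 0.613 mm per year.
B spans 83.6 / 0.613 = 136.38 years; at 2 bands per year that is 136.38 × 2 ≈ 273 bands.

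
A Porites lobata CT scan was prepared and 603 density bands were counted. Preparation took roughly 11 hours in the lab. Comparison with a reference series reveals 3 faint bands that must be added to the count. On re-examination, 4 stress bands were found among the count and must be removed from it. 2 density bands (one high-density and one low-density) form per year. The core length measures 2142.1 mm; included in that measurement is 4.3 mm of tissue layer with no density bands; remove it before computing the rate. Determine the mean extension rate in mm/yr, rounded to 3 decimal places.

After corrections the count is 603 − 4 + 3 = 602 density bands.
602 density bands at 2 per year is 602 / 2 = 301 years.
The growth record spans 2142.1 − 4.3 = 2137.8 mm.
2137.8 mm over 301 years gives 2137.8 / 301 ≈ 7.102 mm/yr.

7.102 mm/yr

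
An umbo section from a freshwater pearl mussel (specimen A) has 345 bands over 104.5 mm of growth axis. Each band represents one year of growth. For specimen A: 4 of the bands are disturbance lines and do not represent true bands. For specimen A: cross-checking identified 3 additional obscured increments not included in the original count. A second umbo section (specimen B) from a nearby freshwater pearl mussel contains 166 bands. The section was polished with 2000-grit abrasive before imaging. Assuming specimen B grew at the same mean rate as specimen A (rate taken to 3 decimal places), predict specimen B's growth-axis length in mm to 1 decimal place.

50.5 mm

Specimen A: after corrections the count is 345 − 4 + 3 = 344 bands.
A: 104.5 mm over 344 years gives 104.5 / 344 ≈ 0.304 mm/yr.
For B, 0.304 mm/year × 166 years = 50.5 mm.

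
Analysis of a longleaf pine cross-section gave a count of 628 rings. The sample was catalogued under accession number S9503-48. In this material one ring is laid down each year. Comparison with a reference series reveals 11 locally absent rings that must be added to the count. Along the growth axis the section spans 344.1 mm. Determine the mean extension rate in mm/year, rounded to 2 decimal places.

Correcting the raw count gives 628 + 11 = 639 true rings.
Mean rate = 344.1 mm / 639 years ≈ 0.54 mm/year.

0.54 mm/year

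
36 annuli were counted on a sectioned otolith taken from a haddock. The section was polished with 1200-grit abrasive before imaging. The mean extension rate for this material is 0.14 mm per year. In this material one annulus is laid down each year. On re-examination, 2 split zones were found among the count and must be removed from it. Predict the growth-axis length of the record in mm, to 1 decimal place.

Correcting the raw count gives 36 − 2 = 34 true annuli.
34 years at 0.14 mm/year gives 0.14 × 34 = 4.8 mm.

4.8 mm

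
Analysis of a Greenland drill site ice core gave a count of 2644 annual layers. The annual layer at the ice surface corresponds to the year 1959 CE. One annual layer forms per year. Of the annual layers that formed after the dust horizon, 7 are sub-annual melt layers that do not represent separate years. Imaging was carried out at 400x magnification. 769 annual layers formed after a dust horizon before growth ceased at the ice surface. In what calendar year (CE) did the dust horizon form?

There are 769 annual layers younger than the dust horizon.
769 − 7 false = 762 true annual layers after the dust horizon.
Counting back 762 years from 1959 CE places the dust horizon in 1959 − 762 = 1197 CE.

1197 CE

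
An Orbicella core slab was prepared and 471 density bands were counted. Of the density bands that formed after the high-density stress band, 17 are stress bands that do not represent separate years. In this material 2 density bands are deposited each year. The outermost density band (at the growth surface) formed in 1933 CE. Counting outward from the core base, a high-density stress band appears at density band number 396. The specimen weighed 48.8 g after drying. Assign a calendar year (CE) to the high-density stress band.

Between density band 396 and the growth surface there are 471 − 396 = 75 density bands.
Excluding 17 false density bands: 75 − 17 = 58.
Dividing by 2 density bands per year: 58 / 2 = 29 years.
1933 − 29 = 1904 CE.

1904 CE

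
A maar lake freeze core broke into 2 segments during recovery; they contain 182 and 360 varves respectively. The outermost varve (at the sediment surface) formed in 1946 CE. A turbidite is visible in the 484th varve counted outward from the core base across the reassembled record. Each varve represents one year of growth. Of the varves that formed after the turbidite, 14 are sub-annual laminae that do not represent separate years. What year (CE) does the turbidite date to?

1902 CE

Total varves = 182 + 360 = 542.
542 − 484 = 58 varves lie beyond the turbidite toward the sediment surface.
Removing the 14 false varves leaves 58 − 14 = 44 true varves beyond the turbidite.
The varve at the sediment surface is 1946 CE, so the turbidite dates to 1946 − 44 = 1902 CE.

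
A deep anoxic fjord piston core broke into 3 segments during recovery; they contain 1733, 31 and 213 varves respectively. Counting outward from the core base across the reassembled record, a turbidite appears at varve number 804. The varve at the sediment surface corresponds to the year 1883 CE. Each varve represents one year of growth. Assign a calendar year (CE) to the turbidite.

710 CE

Total varves = 1733 + 31 + 213 = 1977.
1977 − 804 = 1173 varves lie beyond the turbidite toward the sediment surface.
The varve at the sediment surface is 1883 CE, so the turbidite dates to 1883 − 1173 = 710 CE.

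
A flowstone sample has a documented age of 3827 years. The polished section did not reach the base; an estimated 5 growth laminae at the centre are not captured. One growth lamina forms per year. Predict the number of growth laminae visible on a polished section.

3822 growth laminae

At one growth lamina per year, 3827 years correspond to 3827 growth laminae.
Less the 5 uncaptured growth laminae: 3827 − 5 = 3822.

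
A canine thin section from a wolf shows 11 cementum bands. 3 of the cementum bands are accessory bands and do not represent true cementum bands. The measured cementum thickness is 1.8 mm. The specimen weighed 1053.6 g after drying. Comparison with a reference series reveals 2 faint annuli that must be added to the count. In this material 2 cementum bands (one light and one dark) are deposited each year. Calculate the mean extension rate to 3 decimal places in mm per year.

0.360 mm per year

True cementum band count = 11 − 3 + 2 = 10.
Dividing by 2 cementum bands per year: 10 / 2 = 5 years.
1.8 mm over 5 years gives 1.8 / 5 ≈ 0.360 mm per year.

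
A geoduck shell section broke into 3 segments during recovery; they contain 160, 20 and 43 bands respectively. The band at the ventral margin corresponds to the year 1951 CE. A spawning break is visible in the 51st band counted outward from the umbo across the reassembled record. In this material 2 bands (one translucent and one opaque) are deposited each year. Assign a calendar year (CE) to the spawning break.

Total bands = 160 + 20 + 43 = 223.
The spawning break sits at band 51 from the umbo, so 223 − 51 = 172 bands formed after it.
Dividing by 2 bands per year: 172 / 2 = 86 years.
Counting back 86 years from 1951 CE places the spawning break in 1951 − 86 = 1865 CE.

1865 CE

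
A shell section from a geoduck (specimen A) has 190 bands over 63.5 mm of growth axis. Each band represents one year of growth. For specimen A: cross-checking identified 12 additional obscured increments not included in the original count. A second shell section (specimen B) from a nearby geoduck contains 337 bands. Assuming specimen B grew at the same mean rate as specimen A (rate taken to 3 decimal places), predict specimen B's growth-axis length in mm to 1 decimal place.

Specimen A: adjusted count: 190 + 12 = 202 bands.
A: 63.5 mm over 202 years gives 63.5 / 202 ≈ 0.314 mm/yr.
Length of B = 0.314 × 337 = 105.8 mm.

105.8 mm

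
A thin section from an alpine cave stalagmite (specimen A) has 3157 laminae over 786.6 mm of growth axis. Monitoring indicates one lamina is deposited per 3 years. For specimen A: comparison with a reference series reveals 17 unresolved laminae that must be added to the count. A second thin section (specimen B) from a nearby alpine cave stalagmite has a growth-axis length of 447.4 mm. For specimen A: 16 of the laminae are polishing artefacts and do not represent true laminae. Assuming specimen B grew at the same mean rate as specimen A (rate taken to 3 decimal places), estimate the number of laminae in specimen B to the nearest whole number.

1797 laminae

Specimen A: after corrections the count is 3157 − 16 + 17 = 3158 laminae.
Specimen A: 3158 laminae at 3 years each span 3158 × 3 = 9474 years.
A: 786.6 mm over 9474 years gives 786.6 / 9474 ≈ 0.083 mm/year.
Specimen B: 447.4 mm / 0.083 mm per year = 5390.36 years; at 3 years per lamina that is 5390.36 / 3 ≈ 1797 laminae.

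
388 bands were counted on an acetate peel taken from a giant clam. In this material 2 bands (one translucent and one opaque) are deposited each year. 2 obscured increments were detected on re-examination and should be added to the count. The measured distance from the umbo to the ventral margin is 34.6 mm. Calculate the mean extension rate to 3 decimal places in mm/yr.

0.177 mm/yr

True band count = 388 + 2 = 390.
390 bands at 2 per year is 390 / 2 = 195 years.
Extension rate ≈ 34.6 / 195 = 0.177 mm/yr.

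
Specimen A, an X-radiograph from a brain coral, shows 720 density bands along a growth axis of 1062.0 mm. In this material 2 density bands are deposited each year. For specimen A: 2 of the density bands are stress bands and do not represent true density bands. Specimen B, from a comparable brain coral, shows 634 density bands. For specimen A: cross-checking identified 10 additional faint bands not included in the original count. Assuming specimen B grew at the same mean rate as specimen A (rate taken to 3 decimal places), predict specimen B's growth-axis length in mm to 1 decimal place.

925.0 mm

Specimen A: after corrections the count is 720 − 2 + 10 = 728 density bands.
Specimen A: 728 density bands at 2 per year is 728 / 2 = 364 years.
A: 1062.0 mm over 364 years gives 1062.0 / 364 ≈ 2.918 mm per year.
Specimen B: with 2 density bands per year, 634 / 2 = 317 years. For B, 2.918 mm/year × 317 years = 925.0 mm.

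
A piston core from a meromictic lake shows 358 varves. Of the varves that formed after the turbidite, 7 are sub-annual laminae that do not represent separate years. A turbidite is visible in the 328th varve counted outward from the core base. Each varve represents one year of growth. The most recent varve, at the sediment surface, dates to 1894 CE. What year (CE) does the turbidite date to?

Between varve 328 and the sediment surface there are 358 − 328 = 30 varves.
Removing the 7 false varves leaves 30 − 7 = 23 true varves beyond the turbidite.
The varve at the sediment surface is 1894 CE, so the turbidite dates to 1894 − 23 = 1871 CE.

1871 CE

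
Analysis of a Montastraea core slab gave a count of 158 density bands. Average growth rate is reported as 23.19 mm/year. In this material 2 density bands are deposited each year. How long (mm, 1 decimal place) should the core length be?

Dividing by 2 density bands per year: 158 / 2 = 79 years.
Predicted length = 23.19 mm/year × 79 years = 1832.0 mm.

1832.0 mm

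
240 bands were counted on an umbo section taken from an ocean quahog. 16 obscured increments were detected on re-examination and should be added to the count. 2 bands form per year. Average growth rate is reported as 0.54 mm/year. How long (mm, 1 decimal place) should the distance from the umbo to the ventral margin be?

True band count = 240 + 16 = 256.
With 2 bands per year, 256 / 2 = 128 years.
Predicted length = 0.54 mm/year × 128 years = 69.1 mm.

69.1 mm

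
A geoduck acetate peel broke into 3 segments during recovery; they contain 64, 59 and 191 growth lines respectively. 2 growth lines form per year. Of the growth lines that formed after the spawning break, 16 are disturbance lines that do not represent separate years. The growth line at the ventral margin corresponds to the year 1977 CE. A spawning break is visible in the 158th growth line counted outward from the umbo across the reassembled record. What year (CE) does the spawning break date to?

Total growth lines = 64 + 59 + 191 = 314.
Between growth line 158 and the ventral margin there are 314 − 158 = 156 growth lines.
Excluding 16 false growth lines: 156 − 16 = 140.
140 growth lines at 2 per year is 140 / 2 = 70 years.
The growth line at the ventral margin is 1977 CE, so the spawning break dates to 1977 − 70 = 1907 CE.

1907 CE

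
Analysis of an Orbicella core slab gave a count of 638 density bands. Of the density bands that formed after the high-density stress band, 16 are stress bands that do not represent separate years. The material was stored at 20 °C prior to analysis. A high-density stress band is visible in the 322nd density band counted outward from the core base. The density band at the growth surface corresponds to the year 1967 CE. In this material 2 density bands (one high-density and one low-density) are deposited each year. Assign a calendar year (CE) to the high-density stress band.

1817 CE

The high-density stress band sits at density band 322 from the core base, so 638 − 322 = 316 density bands formed after it.
Removing the 16 false density bands leaves 316 − 16 = 300 true density bands beyond the high-density stress band.
300 density bands at 2 per year is 300 / 2 = 150 years.
The density band at the growth surface is 1967 CE, so the high-density stress band dates to 1967 − 150 = 1817 CE.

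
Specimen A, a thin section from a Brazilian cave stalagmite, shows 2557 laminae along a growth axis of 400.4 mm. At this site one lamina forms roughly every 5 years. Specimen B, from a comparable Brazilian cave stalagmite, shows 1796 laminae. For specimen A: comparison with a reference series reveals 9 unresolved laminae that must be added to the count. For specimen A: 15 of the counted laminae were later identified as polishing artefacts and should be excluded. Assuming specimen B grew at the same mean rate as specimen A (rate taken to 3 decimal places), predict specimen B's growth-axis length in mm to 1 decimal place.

278.4 mm

Specimen A: adjusted count: 2557 − 15 + 9 = 2551 laminae.
Specimen A: at 5 years per lamina, 2551 × 5 = 12755 years.
A: 400.4 mm over 12755 years gives 400.4 / 12755 ≈ 0.031 mm/year.
Specimen B: multiplying by 5 years per lamina: 1796 × 5 = 8980 years. B's length ≈ 0.031 × 8980 = 278.4 mm.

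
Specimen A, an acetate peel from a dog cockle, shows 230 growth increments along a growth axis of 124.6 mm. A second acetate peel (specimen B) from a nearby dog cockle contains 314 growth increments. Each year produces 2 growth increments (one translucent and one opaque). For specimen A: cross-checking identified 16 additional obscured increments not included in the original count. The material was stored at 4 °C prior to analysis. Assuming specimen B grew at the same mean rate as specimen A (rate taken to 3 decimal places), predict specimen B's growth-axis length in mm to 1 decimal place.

159.0 mm

Specimen A: correcting the raw count gives 230 + 16 = 246 true growth increments.
Specimen A: with 2 growth increments per year, 246 / 2 = 123 years.
A: Extension rate ≈ 124.6 / 123 = 1.013 mm per year.
Specimen B: 314 growth increments at 2 per year is 314 / 2 = 157 years. B's length ≈ 1.013 × 157 = 159.0 mm.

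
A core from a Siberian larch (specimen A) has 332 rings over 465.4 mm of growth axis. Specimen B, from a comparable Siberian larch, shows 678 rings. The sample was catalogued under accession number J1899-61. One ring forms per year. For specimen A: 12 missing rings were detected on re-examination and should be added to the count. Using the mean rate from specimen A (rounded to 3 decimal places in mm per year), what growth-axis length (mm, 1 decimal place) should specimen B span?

Specimen A: after corrections the count is 332 + 12 = 344 rings.
A: Mean rate = 465.4 mm / 344 years ≈ 1.353 mm/year.
B's length ≈ 1.353 × 678 = 917.3 mm.

917.3 mm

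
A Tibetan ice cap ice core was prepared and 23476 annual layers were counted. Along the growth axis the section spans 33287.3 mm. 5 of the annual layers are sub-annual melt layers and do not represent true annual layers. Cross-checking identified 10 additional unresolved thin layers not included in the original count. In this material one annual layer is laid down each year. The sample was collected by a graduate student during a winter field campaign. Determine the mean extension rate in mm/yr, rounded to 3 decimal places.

1.418 mm/yr

Correcting the raw count gives 23476 − 5 + 10 = 23481 true annual layers.
Mean rate = 33287.3 mm / 23481 years ≈ 1.418 mm/yr.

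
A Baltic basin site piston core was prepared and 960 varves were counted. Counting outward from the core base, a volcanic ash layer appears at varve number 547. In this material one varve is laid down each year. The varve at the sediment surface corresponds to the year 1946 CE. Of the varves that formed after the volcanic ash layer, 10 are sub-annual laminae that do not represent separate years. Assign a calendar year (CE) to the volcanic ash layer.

1543 CE

The volcanic ash layer sits at varve 547 from the core base, so 960 − 547 = 413 varves formed after it.
413 − 10 false = 403 true varves after the volcanic ash layer.
The varve at the sediment surface is 1946 CE, so the volcanic ash layer dates to 1946 − 403 = 1543 CE.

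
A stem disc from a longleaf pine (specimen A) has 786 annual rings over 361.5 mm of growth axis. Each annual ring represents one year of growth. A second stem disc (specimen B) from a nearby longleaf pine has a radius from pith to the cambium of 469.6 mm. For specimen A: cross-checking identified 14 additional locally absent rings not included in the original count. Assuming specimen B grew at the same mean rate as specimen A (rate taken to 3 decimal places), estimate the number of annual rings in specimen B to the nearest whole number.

Specimen A: after corrections the count is 786 + 14 = 800 annual rings.
A: Mean rate = 361.5 mm / 800 years ≈ 0.452 mm/year.
For B, 469.6 / 0.452 = 1038.94 years ≈ 1039 annual rings.

1039 annual rings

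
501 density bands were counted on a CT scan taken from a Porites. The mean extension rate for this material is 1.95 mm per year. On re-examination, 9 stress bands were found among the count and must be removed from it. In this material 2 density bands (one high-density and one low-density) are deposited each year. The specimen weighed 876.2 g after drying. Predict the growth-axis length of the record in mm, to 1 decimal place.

True density band count = 501 − 9 = 492.
Dividing by 2 density bands per year: 492 / 2 = 246 years.
246 years at 1.95 mm/year gives 1.95 × 246 = 479.7 mm.

479.7 mm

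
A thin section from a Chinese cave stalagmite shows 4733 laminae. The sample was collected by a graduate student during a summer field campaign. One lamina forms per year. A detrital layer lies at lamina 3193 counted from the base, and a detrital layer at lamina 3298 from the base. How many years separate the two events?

105 years

3298 − 3193 = 105 laminae lie between the two events.
That is 105 years at one lamina per year.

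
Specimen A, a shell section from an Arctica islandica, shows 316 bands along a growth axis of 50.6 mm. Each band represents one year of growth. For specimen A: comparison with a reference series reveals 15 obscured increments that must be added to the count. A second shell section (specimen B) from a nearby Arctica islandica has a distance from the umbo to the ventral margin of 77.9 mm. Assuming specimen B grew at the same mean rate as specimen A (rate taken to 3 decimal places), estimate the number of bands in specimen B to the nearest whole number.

Specimen A: true band count = 316 + 15 = 331.
A: Extension rate ≈ 50.6 / 331 = 0.153 mm/year.
Specimen B: 77.9 mm / 0.153 mm per year = 509.15 years ≈ 509 bands.

509 bands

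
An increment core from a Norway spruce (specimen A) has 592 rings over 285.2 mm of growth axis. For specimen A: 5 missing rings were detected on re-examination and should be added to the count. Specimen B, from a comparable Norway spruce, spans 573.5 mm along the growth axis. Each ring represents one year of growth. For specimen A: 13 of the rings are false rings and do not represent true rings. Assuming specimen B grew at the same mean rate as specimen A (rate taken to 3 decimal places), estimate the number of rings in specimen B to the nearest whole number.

1175 rings

Specimen A: correcting the raw count gives 592 − 13 + 5 = 584 true rings.
A: Mean rate = 285.2 mm / 584 years ≈ 0.488 mm/year.
B spans 573.5 / 0.488 = 1175.20 years ≈ 1175 rings.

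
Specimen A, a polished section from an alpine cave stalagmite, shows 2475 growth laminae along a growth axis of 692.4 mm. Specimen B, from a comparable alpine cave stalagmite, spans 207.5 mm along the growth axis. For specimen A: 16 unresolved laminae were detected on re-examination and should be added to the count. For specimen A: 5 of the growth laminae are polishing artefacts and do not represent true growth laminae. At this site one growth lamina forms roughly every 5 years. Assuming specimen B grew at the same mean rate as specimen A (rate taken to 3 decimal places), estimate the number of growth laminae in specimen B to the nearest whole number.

Specimen A: adjusted count: 2475 − 5 + 16 = 2486 growth laminae.
Specimen A: 2486 growth laminae at 5 years each span 2486 × 5 = 12430 years.
A: 692.4 mm over 12430 years gives 692.4 / 12430 ≈ 0.056 mm/year.
Specimen B: 207.5 mm / 0.056 mm per year = 3705.36 years; at 5 years per growth lamina that is 3705.36 / 5 ≈ 741 growth laminae.

741 growth laminae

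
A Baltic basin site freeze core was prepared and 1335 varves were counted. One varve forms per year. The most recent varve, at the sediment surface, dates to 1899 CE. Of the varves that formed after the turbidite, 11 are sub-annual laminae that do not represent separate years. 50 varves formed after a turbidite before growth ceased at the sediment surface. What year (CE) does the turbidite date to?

1860 CE

50 varves formed after the turbidite.
50 − 11 false = 39 true varves after the turbidite.
Counting back 39 years from 1899 CE places the turbidite in 1899 − 39 = 1860 CE.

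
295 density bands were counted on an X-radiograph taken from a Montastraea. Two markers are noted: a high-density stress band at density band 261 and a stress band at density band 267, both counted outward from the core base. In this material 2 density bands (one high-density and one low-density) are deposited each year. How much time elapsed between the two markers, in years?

3 years

267 − 261 = 6 density bands lie between the two events.
With 2 density bands per year, 6 / 2 = 3 years.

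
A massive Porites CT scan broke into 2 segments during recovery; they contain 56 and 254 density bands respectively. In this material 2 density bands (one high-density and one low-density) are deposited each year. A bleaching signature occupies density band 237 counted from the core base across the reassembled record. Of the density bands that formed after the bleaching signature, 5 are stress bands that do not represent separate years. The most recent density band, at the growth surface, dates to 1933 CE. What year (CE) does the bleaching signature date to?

1899 CE

Total density bands = 56 + 254 = 310.
Between density band 237 and the growth surface there are 310 − 237 = 73 density bands.
Excluding 5 false density bands: 73 − 5 = 68.
Dividing by 2 density bands per year: 68 / 2 = 34 years.
Counting back 34 years from 1933 CE places the bleaching signature in 1933 − 34 = 1899 CE.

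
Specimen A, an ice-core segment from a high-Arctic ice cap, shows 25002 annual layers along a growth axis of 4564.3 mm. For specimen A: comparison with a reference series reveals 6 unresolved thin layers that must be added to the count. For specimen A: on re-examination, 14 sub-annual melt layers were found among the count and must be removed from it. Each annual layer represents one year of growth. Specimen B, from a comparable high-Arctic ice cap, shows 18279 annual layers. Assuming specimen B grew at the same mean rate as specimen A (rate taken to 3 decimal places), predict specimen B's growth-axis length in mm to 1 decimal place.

Specimen A: adjusted count: 25002 − 14 + 6 = 24994 annual layers.
A: Extension rate ≈ 4564.3 / 24994 = 0.183 mm/yr.
B's length ≈ 0.183 × 18279 = 3345.1 mm.

3345.1 mm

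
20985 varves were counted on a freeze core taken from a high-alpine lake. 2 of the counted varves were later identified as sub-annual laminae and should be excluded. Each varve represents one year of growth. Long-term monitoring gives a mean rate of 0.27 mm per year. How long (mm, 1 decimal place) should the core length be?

True varve count = 20985 − 2 = 20983.
20983 years at 0.27 mm/year gives 0.27 × 20983 = 5665.4 mm.

5665.4 mm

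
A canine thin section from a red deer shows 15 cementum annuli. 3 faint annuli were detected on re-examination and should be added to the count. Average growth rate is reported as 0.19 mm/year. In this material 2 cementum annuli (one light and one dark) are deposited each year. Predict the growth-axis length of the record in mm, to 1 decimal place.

Adjusted count: 15 + 3 = 18 cementum annuli.
18 cementum annuli at 2 per year is 18 / 2 = 9 years.
Predicted length = 0.19 mm/year × 9 years = 1.7 mm.

1.7 mm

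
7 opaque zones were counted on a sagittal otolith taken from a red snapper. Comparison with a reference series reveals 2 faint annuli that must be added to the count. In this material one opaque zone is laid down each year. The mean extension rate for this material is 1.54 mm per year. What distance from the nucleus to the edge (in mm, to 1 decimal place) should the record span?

13.9 mm

Correcting the raw count gives 7 + 2 = 9 true opaque zones.
Length ≈ 1.54 × 9 = 13.9 mm.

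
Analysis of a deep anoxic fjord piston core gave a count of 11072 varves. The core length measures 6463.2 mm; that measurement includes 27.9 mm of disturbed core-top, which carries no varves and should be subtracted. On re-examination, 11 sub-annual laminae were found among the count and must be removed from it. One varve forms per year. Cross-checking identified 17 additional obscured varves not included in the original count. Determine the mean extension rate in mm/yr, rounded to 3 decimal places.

0.581 mm/yr

After corrections the count is 11072 − 11 + 17 = 11078 varves.
Removing the 27.9 mm offcut leaves 6463.2 − 27.9 = 6435.3 mm.
6435.3 mm over 11078 years gives 6435.3 / 11078 ≈ 0.581 mm/yr.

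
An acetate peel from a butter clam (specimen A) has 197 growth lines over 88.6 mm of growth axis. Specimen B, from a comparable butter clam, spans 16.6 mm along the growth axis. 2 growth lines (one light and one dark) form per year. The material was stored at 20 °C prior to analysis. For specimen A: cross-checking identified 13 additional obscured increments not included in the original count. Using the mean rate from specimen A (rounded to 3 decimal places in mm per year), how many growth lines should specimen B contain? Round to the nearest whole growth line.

Specimen A: after corrections the count is 197 + 13 = 210 growth lines.
Specimen A: dividing by 2 growth lines per year: 210 / 2 = 105 years.
A: Mean rate = 88.6 mm / 105 years ≈ 0.844 mm/year.
For B, 16.6 / 0.844 = 19.67 years; at 2 growth lines per year that is 19.67 × 2 ≈ 39 growth lines.

39 growth lines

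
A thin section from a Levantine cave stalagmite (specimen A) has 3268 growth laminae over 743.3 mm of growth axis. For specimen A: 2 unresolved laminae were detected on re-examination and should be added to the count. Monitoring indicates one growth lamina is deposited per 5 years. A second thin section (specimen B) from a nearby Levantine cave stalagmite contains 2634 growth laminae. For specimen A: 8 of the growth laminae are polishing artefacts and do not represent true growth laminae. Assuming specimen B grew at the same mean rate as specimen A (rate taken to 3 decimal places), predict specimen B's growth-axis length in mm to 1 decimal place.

Specimen A: after corrections the count is 3268 − 8 + 2 = 3262 growth laminae.
Specimen A: multiplying by 5 years per growth lamina: 3262 × 5 = 16310 years.
A: Mean rate = 743.3 mm / 16310 years ≈ 0.046 mm per year.
Specimen B: at 5 years per growth lamina, 2634 × 5 = 13170 years. Length of B = 0.046 × 13170 = 605.8 mm.

605.8 mm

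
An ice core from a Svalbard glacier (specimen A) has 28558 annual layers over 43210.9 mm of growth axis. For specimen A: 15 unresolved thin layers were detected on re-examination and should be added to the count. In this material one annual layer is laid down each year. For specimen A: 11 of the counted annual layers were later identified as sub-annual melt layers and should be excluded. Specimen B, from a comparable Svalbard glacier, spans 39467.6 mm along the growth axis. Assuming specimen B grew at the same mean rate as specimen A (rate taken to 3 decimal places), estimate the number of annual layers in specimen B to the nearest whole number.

Specimen A: after corrections the count is 28558 − 11 + 15 = 28562 annual layers.
A: 43210.9 mm over 28562 years gives 43210.9 / 28562 ≈ 1.513 mm/year.
B spans 39467.6 / 1.513 = 26085.66 years ≈ 26086 annual layers.

26086 annual layers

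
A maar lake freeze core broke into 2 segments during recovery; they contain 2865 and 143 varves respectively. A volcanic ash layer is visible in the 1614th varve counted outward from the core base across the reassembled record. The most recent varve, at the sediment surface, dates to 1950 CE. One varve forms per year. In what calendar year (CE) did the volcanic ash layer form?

556 CE

Total varves = 2865 + 143 = 3008.
The volcanic ash layer sits at varve 1614 from the core base, so 3008 − 1614 = 1394 varves formed after it.
Counting back 1394 years from 1950 CE places the volcanic ash layer in 1950 − 1394 = 556 CE.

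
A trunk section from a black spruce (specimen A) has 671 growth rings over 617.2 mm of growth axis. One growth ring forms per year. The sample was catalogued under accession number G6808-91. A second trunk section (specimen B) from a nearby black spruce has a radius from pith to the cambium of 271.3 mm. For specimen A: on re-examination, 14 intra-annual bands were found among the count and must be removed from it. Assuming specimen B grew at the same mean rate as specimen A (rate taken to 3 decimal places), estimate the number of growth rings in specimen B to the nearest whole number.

289 growth rings

Specimen A: true growth ring count = 671 − 14 = 657.
A: Extension rate ≈ 617.2 / 657 = 0.939 mm/yr.
For B, 271.3 / 0.939 = 288.92 years ≈ 289 growth rings.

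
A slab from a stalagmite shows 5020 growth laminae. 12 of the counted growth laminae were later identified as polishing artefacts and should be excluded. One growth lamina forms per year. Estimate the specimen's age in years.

5008 yr

After corrections the count is 5020 − 12 = 5008 growth laminae.
At one growth lamina per year, that is 5008 years.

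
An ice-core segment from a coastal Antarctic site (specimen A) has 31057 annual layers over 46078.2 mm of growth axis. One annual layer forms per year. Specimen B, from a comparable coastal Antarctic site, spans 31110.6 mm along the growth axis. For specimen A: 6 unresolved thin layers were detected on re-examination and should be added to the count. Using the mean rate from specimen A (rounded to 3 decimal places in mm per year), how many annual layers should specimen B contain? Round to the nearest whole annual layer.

20978 annual layers

Specimen A: correcting the raw count gives 31057 + 6 = 31063 true annual layers.
A: Mean rate = 46078.2 mm / 31063 years ≈ 1.483 mm per year.
For B, 31110.6 / 1.483 = 20978.15 years ≈ 20978 annual layers.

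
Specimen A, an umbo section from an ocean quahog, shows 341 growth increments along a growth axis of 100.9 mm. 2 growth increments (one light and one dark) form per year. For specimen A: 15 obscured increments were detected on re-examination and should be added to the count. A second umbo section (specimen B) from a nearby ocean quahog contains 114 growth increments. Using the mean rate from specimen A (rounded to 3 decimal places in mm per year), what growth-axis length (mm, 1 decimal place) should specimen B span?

Specimen A: adjusted count: 341 + 15 = 356 growth increments.
Specimen A: dividing by 2 growth increments per year: 356 / 2 = 178 years.
A: 100.9 mm over 178 years gives 100.9 / 178 ≈ 0.567 mm per year.
Specimen B: with 2 growth increments per year, 114 / 2 = 57 years. For B, 0.567 mm/year × 57 years = 32.3 mm.

32.3 mm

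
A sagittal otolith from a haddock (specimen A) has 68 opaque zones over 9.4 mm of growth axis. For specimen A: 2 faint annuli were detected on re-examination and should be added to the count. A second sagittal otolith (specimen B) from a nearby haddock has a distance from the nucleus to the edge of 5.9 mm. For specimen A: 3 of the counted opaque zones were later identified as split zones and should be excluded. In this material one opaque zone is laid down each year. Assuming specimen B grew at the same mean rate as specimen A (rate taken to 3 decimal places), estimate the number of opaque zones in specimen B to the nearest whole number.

Specimen A: adjusted count: 68 − 3 + 2 = 67 opaque zones.
A: Extension rate ≈ 9.4 / 67 = 0.140 mm per year.
B spans 5.9 / 0.140 = 42.14 years ≈ 42 opaque zones.

42 opaque zones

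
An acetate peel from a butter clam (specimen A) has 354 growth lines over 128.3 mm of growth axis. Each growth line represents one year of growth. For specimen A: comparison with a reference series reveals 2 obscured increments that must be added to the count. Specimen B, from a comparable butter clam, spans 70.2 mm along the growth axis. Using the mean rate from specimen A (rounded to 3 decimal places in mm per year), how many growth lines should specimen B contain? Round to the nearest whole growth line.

Specimen A: adjusted count: 354 + 2 = 356 growth lines.
A: 128.3 mm over 356 years gives 128.3 / 356 ≈ 0.360 mm/yr.
B spans 70.2 / 0.360 = 195.00 years ≈ 195 growth lines.

195 growth lines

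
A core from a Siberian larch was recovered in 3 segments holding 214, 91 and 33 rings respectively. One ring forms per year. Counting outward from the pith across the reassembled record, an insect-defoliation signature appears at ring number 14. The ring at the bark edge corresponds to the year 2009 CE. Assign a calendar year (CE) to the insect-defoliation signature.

1685 CE

Total rings = 214 + 91 + 33 = 338.
Between ring 14 and the bark edge there are 338 − 14 = 324 rings.
2009 − 324 = 1685 CE.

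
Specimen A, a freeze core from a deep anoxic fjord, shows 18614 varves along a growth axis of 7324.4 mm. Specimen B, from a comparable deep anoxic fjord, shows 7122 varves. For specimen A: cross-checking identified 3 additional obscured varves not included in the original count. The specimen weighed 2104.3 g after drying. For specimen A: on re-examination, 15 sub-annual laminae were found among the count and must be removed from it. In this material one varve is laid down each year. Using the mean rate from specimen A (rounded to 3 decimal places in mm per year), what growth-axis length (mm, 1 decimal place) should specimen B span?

Specimen A: after corrections the count is 18614 − 15 + 3 = 18602 varves.
A: Extension rate ≈ 7324.4 / 18602 = 0.394 mm/year.
Length of B = 0.394 × 7122 = 2806.1 mm.

2806.1 mm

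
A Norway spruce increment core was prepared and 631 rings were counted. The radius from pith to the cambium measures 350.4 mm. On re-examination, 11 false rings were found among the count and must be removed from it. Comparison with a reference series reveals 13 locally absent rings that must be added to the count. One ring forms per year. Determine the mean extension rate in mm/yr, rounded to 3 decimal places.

0.554 mm/yr

Correcting the raw count gives 631 − 11 + 13 = 633 true rings.
350.4 mm over 633 years gives 350.4 / 633 ≈ 0.554 mm/yr.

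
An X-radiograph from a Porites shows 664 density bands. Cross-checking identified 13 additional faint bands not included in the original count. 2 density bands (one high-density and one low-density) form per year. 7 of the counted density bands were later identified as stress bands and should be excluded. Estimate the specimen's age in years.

335 years

True density band count = 664 − 7 + 13 = 670.
Dividing by 2 density bands per year: 670 / 2 = 335 years.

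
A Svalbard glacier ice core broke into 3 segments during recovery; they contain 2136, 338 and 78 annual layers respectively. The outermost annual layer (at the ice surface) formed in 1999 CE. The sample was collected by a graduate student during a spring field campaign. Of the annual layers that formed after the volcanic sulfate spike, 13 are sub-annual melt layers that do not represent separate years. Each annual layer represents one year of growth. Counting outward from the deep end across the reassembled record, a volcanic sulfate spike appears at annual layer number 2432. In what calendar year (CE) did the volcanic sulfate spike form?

1892 CE

Total annual layers = 2136 + 338 + 78 = 2552.
The volcanic sulfate spike sits at annual layer 2432 from the deep end, so 2552 − 2432 = 120 annual layers formed after it.
Excluding 13 false annual layers: 120 − 13 = 107.
Counting back 107 years from 1999 CE places the volcanic sulfate spike in 1999 − 107 = 1892 CE.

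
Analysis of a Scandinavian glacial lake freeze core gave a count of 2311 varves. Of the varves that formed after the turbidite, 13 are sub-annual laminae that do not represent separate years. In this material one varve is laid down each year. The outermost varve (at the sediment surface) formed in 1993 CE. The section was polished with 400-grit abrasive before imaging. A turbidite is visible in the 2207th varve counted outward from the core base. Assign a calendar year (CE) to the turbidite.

2311 − 2207 = 104 varves lie beyond the turbidite toward the sediment surface.
Removing the 13 false varves leaves 104 − 13 = 91 true varves beyond the turbidite.
Counting back 91 years from 1993 CE places the turbidite in 1993 − 91 = 1902 CE.

1902 CE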